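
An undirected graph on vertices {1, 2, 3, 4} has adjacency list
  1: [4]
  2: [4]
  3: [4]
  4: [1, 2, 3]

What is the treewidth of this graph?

A width-1 tree decomposition is:
Bags: B1 = {3, 4}  B2 = {2, 4}  B3 = {1, 4}
Tree: B1–B2, B2–B3
Every bag has size at most 2, so the width is 2 − 1 = 1 and tw(G) ≤ 1. G has an edge, so its treewidth is at least 1. The upper and lower bounds meet at 1, so that is the treewidth.

1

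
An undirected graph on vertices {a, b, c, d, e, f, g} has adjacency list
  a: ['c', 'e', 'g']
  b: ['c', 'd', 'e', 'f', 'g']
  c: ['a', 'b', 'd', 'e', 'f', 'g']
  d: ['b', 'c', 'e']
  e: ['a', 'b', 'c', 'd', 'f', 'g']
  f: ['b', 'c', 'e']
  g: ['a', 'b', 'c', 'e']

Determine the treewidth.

A width-3 tree decomposition is:
Bags: B1 = {b, c, e, f}  B2 = {b, c, d, e}  B3 = {b, c, e, g}  B4 = {a, c, e, g}
Tree: B1–B2, B1–B3, B3–B4
Each bag holds 4 vertices, so the decomposition has width 3, which upper-bounds the treewidth. On the other hand G contains the 4-clique {a, c, e, g}. A clique must lie in a single bag of any decomposition, so no decomposition can have width below 3. Hence tw(G) = 3 exactly.

3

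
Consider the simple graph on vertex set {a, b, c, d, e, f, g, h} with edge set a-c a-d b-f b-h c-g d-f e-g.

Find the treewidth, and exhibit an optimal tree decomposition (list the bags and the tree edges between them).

The largest bag has 2 vertices, giving width 1; this decomposition certifies tw(G) ≤ 1. Any graph with an edge has treewidth ≥ 1, and G has the edge e–g. Combining the bounds, tw(G) = 1.

Treewidth 1.
One optimal decomposition is:
Bags: B1 = {e, g}  B2 = {c, g}  B3 = {a, c}  B4 = {a, d}  B5 = {d, f}  B6 = {b, f}  B7 = {b, h}
Tree: B1–B2, B2–B3, B3–B4, B4–B5, B5–B6, B6–B7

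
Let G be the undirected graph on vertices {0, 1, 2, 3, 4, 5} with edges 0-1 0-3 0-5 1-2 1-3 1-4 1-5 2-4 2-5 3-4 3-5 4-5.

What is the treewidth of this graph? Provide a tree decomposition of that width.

Each bag holds 4 vertices, so the decomposition has width 3, which upper-bounds the treewidth. For the lower bound, the 4 vertices {1, 2, 4, 5} are pairwise adjacent, and any tree decomposition puts a clique entirely inside one bag — forcing width ≥ 3. The upper and lower bounds meet at 3, so that is the treewidth.

Treewidth 3.
One optimal decomposition is:
Bags: B1 = {1, 2, 4, 5}  B2 = {1, 3, 4, 5}  B3 = {0, 1, 3, 5}
Tree: B1–B2, B2–B3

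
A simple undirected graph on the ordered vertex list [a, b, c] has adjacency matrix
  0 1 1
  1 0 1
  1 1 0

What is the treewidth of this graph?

2

A width-2 tree decomposition is:
Bags: B1 = {a, b, c}
Tree: (single bag)
With just one bag of size 3, the width is 3 − 1 = 2, so tw(G) ≤ 2. On the other hand G contains the 3-clique {a, b, c}. A clique must lie in a single bag of any decomposition, so no decomposition can have width below 2. Therefore the treewidth is 2.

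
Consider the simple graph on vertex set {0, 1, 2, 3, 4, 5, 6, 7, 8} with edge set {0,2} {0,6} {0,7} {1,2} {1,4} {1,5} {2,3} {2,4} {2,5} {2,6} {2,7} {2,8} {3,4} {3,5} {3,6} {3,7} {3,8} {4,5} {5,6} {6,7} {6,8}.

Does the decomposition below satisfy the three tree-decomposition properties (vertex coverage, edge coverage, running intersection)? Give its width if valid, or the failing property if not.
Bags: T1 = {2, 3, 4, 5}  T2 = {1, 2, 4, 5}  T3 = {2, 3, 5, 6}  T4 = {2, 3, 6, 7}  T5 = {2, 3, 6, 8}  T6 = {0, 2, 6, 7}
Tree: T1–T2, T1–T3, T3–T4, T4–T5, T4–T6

Every vertex of G appears in some bag (union = {0, 1, 2, 3, 4, 5, 6, 7, 8}); every edge is covered by a bag; and for each vertex v the set of bags containing v is connected in the bag tree. The decomposition is therefore valid. The largest bag has 4 vertices, so the width is 3.

Yes; width 3.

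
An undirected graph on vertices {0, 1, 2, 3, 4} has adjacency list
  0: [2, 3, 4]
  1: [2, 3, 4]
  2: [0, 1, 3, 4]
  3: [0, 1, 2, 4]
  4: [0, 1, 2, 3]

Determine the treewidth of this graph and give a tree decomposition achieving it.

Treewidth 3.
Bags: B1 = {1, 2, 3, 4}  B2 = {0, 2, 3, 4}
Tree: B1–B2

Every bag has size at most 4, so the width is 4 − 1 = 3 and tw(G) ≤ 3. For the lower bound, the 4 vertices {0, 2, 3, 4} are pairwise adjacent, and any tree decomposition puts a clique entirely inside one bag — forcing width ≥ 3. The upper and lower bounds meet at 3, so that is the treewidth.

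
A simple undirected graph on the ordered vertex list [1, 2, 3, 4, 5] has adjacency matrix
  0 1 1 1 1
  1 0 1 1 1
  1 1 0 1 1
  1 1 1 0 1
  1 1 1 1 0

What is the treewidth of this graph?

4

A width-4 tree decomposition is:
Bags: B1 = {1, 2, 3, 4, 5}
Tree: (single bag)
With just one bag of size 5, the width is 5 − 1 = 4, so tw(G) ≤ 4. For the lower bound, the 5 vertices {1, 2, 3, 4, 5} are pairwise adjacent, and any tree decomposition puts a clique entirely inside one bag — forcing width ≥ 4. Hence tw(G) = 4 exactly.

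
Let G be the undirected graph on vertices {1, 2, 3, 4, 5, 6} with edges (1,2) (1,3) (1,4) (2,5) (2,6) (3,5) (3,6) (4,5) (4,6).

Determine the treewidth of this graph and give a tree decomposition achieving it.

Treewidth 3.
One such decomposition:
Bags: B1 = {2, 3, 4, 5}  B2 = {1, 2, 3, 4}  B3 = {2, 3, 4, 6}
Tree: B1–B2, B2–B3

Every bag has size at most 4, so the width is 4 − 1 = 3 and tw(G) ≤ 3. For the lower bound: the 4 vertex sets {4,5}, {1,2}, {3}, {6} are disjoint, each induces a connected subgraph, and every pair is joined by at least one edge of G. Contracting each set to a single vertex therefore yields K_{4} as a minor, and since treewidth is minor-monotone, tw(G) ≥ tw(K_{4}) = 3. Therefore the treewidth is 3.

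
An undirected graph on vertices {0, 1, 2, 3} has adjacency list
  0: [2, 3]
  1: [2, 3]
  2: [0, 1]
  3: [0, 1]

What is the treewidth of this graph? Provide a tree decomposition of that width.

The largest bag has 3 vertices, giving width 2; this decomposition certifies tw(G) ≤ 2. The edges 1–3–0–2–1 form a cycle, so G is not a tree and its treewidth is at least 2. The upper and lower bounds meet at 2, so that is the treewidth.

Treewidth 2.
Bags: B1 = {0, 1, 3}  B2 = {0, 1, 2}
Tree: B1–B2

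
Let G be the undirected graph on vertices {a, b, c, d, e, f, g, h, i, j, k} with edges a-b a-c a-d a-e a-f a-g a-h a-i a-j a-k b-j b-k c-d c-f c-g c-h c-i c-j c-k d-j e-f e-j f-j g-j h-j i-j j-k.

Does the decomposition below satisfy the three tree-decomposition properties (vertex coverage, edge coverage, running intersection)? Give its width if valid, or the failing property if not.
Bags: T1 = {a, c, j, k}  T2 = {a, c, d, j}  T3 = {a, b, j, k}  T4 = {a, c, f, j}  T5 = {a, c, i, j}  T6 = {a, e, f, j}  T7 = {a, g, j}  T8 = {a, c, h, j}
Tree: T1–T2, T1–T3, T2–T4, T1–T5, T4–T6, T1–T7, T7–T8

No — edge (c,g) lies in no bag.

A tree decomposition must satisfy three properties: every vertex lies in some bag; for every edge, both endpoints lie together in some bag; and for every vertex, the bags containing it form a connected subtree. Here edge (c,g) lies in no bag, so the decomposition is invalid.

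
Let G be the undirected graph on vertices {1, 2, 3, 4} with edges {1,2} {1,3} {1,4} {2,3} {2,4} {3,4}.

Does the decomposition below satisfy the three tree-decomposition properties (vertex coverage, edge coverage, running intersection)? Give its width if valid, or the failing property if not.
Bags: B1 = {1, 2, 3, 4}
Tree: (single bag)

Every vertex of G appears in some bag (union = {1, 2, 3, 4}); every edge is covered by a bag; and for each vertex v the set of bags containing v is connected in the bag tree. The decomposition is therefore valid. The largest bag has 4 vertices, so the width is 3.

Yes; width 3.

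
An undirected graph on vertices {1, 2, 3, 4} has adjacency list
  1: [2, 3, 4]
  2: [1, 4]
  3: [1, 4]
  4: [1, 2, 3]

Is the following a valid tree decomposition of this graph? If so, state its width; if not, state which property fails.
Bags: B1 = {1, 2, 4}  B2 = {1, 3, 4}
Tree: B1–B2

Every vertex of G appears in some bag (union = {1, 2, 3, 4}); every edge is covered by a bag; and for each vertex v the set of bags containing v is connected in the bag tree. The decomposition is therefore valid. The largest bag has 3 vertices, so the width is 2.

Yes; width 2.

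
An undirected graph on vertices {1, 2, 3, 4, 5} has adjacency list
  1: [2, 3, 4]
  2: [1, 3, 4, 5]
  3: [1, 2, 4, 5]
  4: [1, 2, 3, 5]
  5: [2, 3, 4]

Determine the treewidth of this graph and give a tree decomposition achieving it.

Treewidth 3.
Bags: B1 = {1, 2, 3, 4}  B2 = {2, 3, 4, 5}
Tree: B1–B2

Each bag holds 4 vertices, so the decomposition has width 3, which upper-bounds the treewidth. Conversely, {1, 2, 3, 4} is a clique of size 4, and the vertices of any clique must share a bag in every tree decomposition; so some bag has ≥ 4 vertices and tw(G) ≥ 3. Hence tw(G) = 3 exactly.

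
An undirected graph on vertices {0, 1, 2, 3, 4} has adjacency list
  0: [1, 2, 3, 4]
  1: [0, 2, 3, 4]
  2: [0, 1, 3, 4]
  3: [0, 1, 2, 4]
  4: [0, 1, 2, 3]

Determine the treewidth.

4

A width-4 tree decomposition is:
Bags: B1 = {0, 1, 2, 3, 4}
Tree: (single bag)
A single bag containing all 5 vertices is trivially a valid decomposition of width 4. Conversely, {0, 1, 2, 3, 4} is a clique of size 5, and the vertices of any clique must share a bag in every tree decomposition; so some bag has ≥ 5 vertices and tw(G) ≥ 4. The upper and lower bounds meet at 4, so that is the treewidth.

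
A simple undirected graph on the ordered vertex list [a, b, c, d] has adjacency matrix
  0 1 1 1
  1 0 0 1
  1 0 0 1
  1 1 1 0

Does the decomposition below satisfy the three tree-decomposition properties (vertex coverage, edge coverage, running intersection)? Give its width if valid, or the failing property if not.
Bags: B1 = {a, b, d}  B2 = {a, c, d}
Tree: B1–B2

Vertex coverage: the bags together contain {a, b, c, d}, the full vertex set. Edge coverage: each edge of G has both endpoints in at least one bag. Running intersection: for every vertex, the bags containing it form a connected subtree. All three properties hold, so this is a valid tree decomposition of width max|bag| − 1 = 2, and hence tw(G) ≤ 2.

Yes; width 2.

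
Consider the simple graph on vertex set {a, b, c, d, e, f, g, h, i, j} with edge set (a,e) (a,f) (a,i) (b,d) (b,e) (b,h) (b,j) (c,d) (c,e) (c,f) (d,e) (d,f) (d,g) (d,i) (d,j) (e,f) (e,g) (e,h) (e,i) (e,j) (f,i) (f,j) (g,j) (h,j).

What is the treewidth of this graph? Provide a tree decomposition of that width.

Treewidth 3.
Bags: B1 = {d, e, g, j}  B2 = {d, e, f, j}  B3 = {c, d, e, f}  B4 = {d, e, f, i}  B5 = {b, d, e, j}  B6 = {b, e, h, j}  B7 = {a, e, f, i}
Tree: B1–B2, B2–B3, B3–B4, B2–B5, B5–B6, B4–B7

The largest bag has 4 vertices, giving width 3; this decomposition certifies tw(G) ≤ 3. Conversely, {d, e, g, j} is a clique of size 4, and the vertices of any clique must share a bag in every tree decomposition; so some bag has ≥ 4 vertices and tw(G) ≥ 3. Hence tw(G) = 3 exactly.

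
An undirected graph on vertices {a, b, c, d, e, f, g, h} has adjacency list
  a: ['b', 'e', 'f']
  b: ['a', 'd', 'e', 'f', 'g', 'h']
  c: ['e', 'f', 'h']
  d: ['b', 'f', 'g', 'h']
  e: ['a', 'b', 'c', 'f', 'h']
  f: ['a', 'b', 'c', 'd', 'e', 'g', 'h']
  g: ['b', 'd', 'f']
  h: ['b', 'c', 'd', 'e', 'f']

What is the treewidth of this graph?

A width-3 tree decomposition is:
Bags: B1 = {b, d, f, h}  B2 = {b, e, f, h}  B3 = {a, b, e, f}  B4 = {c, e, f, h}  B5 = {b, d, f, g}
Tree: B1–B2, B2–B3, B2–B4, B1–B5
Every bag has size at most 4, so the width is 4 − 1 = 3 and tw(G) ≤ 3. On the other hand G contains the 4-clique {c, e, f, h}. A clique must lie in a single bag of any decomposition, so no decomposition can have width below 3. Hence tw(G) = 3 exactly.

3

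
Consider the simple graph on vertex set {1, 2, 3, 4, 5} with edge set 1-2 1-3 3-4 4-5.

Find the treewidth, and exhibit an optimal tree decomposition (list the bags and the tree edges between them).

Each bag holds 2 vertices, so the decomposition has width 1, which upper-bounds the treewidth. G has an edge, so its treewidth is at least 1. Therefore the treewidth is 1.

Treewidth 1.
One optimal decomposition is:
Bags: B1 = {1, 2}  B2 = {1, 3}  B3 = {3, 4}  B4 = {4, 5}
Tree: B1–B2, B2–B3, B3–B4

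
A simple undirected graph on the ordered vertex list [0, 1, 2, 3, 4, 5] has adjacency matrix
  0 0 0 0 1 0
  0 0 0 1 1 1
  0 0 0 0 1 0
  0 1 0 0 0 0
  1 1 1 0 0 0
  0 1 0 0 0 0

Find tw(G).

1

A width-1 tree decomposition is:
Bags: B1 = {1, 5}  B2 = {1, 3}  B3 = {1, 4}  B4 = {0, 4}  B5 = {2, 4}
Tree: B1–B2, B1–B3, B3–B4, B4–B5
The largest bag has 2 vertices, giving width 1; this decomposition certifies tw(G) ≤ 1. Since G has at least one edge (e.g. 1–5), it is not an edgeless graph, so tw(G) ≥ 1. Hence tw(G) = 1 exactly.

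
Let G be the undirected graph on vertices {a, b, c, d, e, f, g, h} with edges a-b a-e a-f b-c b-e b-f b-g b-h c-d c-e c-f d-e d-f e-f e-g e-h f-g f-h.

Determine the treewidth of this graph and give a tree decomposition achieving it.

Treewidth 3.
One such decomposition:
Bags: B1 = {a, b, e, f}  B2 = {b, c, e, f}  B3 = {b, e, f, h}  B4 = {b, e, f, g}  B5 = {c, d, e, f}
Tree: B1–B2, B1–B3, B1–B4, B2–B5

The largest bag has 4 vertices, giving width 3; this decomposition certifies tw(G) ≤ 3. Conversely, {c, d, e, f} is a clique of size 4, and the vertices of any clique must share a bag in every tree decomposition; so some bag has ≥ 4 vertices and tw(G) ≥ 3. Combining the bounds, tw(G) = 3.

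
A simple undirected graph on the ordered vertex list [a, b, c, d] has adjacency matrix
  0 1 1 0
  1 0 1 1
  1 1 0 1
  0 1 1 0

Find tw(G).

A width-2 tree decomposition is:
Bags: B1 = {a, b, c}  B2 = {b, c, d}
Tree: B1–B2
Each bag holds 3 vertices, so the decomposition has width 2, which upper-bounds the treewidth. On the other hand G contains the 3-clique {b, c, d}. A clique must lie in a single bag of any decomposition, so no decomposition can have width below 2. Hence tw(G) = 2 exactly.

2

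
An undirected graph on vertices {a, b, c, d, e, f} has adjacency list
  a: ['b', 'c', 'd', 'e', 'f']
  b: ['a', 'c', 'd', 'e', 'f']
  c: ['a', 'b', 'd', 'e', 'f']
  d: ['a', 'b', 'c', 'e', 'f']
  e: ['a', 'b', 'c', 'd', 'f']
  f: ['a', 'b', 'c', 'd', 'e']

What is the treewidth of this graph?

5

A width-5 tree decomposition is:
Bags: B1 = {a, b, c, d, e, f}
Tree: (single bag)
A single bag containing all 6 vertices is trivially a valid decomposition of width 5. Conversely, {a, b, c, d, e, f} is a clique of size 6, and the vertices of any clique must share a bag in every tree decomposition; so some bag has ≥ 6 vertices and tw(G) ≥ 5. Therefore the treewidth is 5.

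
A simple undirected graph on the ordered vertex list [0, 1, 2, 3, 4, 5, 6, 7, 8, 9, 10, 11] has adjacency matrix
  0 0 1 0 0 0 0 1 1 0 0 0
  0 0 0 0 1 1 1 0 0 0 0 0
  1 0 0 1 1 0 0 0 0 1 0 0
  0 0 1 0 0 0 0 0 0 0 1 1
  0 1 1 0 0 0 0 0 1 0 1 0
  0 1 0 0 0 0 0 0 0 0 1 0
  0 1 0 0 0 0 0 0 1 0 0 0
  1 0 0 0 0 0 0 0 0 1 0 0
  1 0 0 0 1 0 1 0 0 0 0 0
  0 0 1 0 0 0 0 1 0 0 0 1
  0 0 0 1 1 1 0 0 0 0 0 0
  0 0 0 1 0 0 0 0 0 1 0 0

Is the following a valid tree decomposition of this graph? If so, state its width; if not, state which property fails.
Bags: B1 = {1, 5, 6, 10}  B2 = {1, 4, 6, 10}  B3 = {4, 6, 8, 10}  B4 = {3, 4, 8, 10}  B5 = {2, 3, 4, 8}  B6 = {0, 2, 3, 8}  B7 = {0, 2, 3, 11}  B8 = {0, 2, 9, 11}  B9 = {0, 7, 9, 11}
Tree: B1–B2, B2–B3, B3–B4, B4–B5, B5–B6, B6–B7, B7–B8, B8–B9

Yes; width 3.

Vertex coverage: the bags together contain {0, 1, 2, 3, 4, 5, 6, 7, 8, 9, 10, 11}, the full vertex set. Edge coverage: each edge of G has both endpoints in at least one bag. Running intersection: for every vertex, the bags containing it form a connected subtree. All three properties hold, so this is a valid tree decomposition of width max|bag| − 1 = 3, and hence tw(G) ≤ 3.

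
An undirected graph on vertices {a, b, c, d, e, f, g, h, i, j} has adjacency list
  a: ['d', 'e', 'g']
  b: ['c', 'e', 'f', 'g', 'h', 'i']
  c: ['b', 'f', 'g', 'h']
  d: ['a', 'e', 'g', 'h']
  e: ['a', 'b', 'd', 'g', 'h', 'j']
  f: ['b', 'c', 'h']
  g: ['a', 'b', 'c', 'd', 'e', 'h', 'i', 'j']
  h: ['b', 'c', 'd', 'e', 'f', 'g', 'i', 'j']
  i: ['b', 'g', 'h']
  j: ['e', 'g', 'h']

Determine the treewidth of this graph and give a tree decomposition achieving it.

Each bag holds 4 vertices, so the decomposition has width 3, which upper-bounds the treewidth. For the lower bound, the 4 vertices {d, e, g, h} are pairwise adjacent, and any tree decomposition puts a clique entirely inside one bag — forcing width ≥ 3. Combining the bounds, tw(G) = 3.

Treewidth 3.
One such decomposition:
Bags: B1 = {e, g, h, j}  B2 = {d, e, g, h}  B3 = {b, e, g, h}  B4 = {a, d, e, g}  B5 = {b, g, h, i}  B6 = {b, c, g, h}  B7 = {b, c, f, h}
Tree: B1–B2, B1–B3, B2–B4, B3–B5, B3–B6, B6–B7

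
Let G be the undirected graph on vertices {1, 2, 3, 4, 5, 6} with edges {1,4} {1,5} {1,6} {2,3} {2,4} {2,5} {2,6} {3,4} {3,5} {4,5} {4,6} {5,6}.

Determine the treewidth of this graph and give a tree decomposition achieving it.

The largest bag has 4 vertices, giving width 3; this decomposition certifies tw(G) ≤ 3. For the lower bound, the 4 vertices {1, 4, 5, 6} are pairwise adjacent, and any tree decomposition puts a clique entirely inside one bag — forcing width ≥ 3. Hence tw(G) = 3 exactly.

Treewidth 3.
Bags: B1 = {1, 4, 5, 6}  B2 = {2, 4, 5, 6}  B3 = {2, 3, 4, 5}
Tree: B1–B2, B2–B3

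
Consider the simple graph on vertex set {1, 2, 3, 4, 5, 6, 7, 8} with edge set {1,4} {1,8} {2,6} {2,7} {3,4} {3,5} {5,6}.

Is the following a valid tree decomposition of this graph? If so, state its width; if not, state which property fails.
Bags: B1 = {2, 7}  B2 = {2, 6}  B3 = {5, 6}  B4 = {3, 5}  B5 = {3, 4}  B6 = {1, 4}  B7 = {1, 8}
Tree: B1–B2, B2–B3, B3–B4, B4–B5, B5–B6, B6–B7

Vertex coverage: the bags together contain {1, 2, 3, 4, 5, 6, 7, 8}, the full vertex set. Edge coverage: each edge of G has both endpoints in at least one bag. Running intersection: for every vertex, the bags containing it form a connected subtree. All three properties hold, so this is a valid tree decomposition of width max|bag| − 1 = 1, and hence tw(G) ≤ 1.

Yes; width 1.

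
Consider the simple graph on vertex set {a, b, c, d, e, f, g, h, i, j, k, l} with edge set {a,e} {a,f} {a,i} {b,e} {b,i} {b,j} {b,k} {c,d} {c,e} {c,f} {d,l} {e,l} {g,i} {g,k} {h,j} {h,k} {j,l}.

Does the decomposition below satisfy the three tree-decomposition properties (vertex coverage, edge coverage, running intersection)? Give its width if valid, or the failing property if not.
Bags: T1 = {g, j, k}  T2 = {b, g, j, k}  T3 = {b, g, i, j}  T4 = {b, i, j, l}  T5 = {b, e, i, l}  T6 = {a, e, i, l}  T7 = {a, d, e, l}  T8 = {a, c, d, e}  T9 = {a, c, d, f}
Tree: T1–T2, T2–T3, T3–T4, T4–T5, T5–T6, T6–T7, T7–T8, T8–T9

A tree decomposition must satisfy three properties: every vertex lies in some bag; for every edge, both endpoints lie together in some bag; and for every vertex, the bags containing it form a connected subtree. Here vertex h appears in no bag, so the decomposition is invalid.

No — vertex h appears in no bag.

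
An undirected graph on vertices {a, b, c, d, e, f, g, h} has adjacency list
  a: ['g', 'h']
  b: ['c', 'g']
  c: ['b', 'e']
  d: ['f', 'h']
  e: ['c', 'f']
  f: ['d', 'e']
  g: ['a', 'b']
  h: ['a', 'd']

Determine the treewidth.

A width-2 tree decomposition is:
Bags: B1 = {a, b, g}  B2 = {a, b, c}  B3 = {a, c, e}  B4 = {a, e, f}  B5 = {a, d, f}  B6 = {a, d, h}
Tree: B1–B2, B2–B3, B3–B4, B4–B5, B5–B6
The largest bag has 3 vertices, giving width 2; this decomposition certifies tw(G) ≤ 2. For the lower bound, G contains the cycle a–g–b–c–e–f–d–h–a, so G is not a forest; only forests have treewidth ≤ 1, hence tw(G) ≥ 2. Combining the bounds, tw(G) = 2.

2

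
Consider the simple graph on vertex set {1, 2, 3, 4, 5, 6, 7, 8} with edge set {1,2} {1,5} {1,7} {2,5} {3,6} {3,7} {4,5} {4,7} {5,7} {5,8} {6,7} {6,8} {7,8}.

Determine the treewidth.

A width-2 tree decomposition is:
Bags: B1 = {6, 7, 8}  B2 = {5, 7, 8}  B3 = {3, 6, 7}  B4 = {1, 5, 7}  B5 = {1, 2, 5}  B6 = {4, 5, 7}
Tree: B1–B2, B1–B3, B2–B4, B4–B5, B4–B6
The largest bag has 3 vertices, giving width 2; this decomposition certifies tw(G) ≤ 2. For the lower bound, the 3 vertices {1, 2, 5} are pairwise adjacent, and any tree decomposition puts a clique entirely inside one bag — forcing width ≥ 2. The upper and lower bounds meet at 2, so that is the treewidth.

2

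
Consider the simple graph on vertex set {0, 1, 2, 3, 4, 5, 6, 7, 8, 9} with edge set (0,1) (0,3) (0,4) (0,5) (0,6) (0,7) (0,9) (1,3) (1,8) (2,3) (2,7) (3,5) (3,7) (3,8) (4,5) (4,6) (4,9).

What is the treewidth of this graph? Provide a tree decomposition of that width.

Every bag has size at most 3, so the width is 3 − 1 = 2 and tw(G) ≤ 2. For the lower bound, the 3 vertices {0, 4, 9} are pairwise adjacent, and any tree decomposition puts a clique entirely inside one bag — forcing width ≥ 2. Hence tw(G) = 2 exactly.

Treewidth 2.
One such decomposition:
Bags: B1 = {2, 3, 7}  B2 = {0, 3, 7}  B3 = {0, 1, 3}  B4 = {0, 3, 5}  B5 = {0, 4, 5}  B6 = {0, 4, 6}  B7 = {0, 4, 9}  B8 = {1, 3, 8}
Tree: B1–B2, B2–B3, B2–B4, B4–B5, B5–B6, B5–B7, B3–B8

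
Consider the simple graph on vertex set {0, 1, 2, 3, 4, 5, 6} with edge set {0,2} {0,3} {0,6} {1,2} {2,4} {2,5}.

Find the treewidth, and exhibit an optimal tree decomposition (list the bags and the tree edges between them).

Treewidth 1.
One such decomposition:
Bags: B1 = {0, 6}  B2 = {0, 2}  B3 = {0, 3}  B4 = {2, 5}  B5 = {2, 4}  B6 = {1, 2}
Tree: B1–B2, B2–B3, B2–B4, B2–B5, B5–B6

Every bag has size at most 2, so the width is 2 − 1 = 1 and tw(G) ≤ 1. G has an edge, so its treewidth is at least 1. Therefore the treewidth is 1.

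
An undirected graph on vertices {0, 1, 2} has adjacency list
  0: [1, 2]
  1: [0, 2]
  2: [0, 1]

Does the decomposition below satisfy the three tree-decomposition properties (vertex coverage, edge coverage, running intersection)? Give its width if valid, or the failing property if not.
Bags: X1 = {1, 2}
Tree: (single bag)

A tree decomposition must satisfy three properties: every vertex lies in some bag; for every edge, both endpoints lie together in some bag; and for every vertex, the bags containing it form a connected subtree. Here vertex 0 appears in no bag, so the decomposition is invalid.

No — vertex 0 appears in no bag.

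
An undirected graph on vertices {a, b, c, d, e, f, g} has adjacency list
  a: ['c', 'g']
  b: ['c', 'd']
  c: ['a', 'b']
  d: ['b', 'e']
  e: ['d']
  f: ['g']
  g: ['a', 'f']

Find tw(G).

1

A width-1 tree decomposition is:
Bags: B1 = {d, e}  B2 = {b, d}  B3 = {b, c}  B4 = {a, c}  B5 = {a, g}  B6 = {f, g}
Tree: B1–B2, B2–B3, B3–B4, B4–B5, B5–B6
Every bag has size at most 2, so the width is 2 − 1 = 1 and tw(G) ≤ 1. Any graph with an edge has treewidth ≥ 1, and G has the edge e–d. Hence tw(G) = 1 exactly.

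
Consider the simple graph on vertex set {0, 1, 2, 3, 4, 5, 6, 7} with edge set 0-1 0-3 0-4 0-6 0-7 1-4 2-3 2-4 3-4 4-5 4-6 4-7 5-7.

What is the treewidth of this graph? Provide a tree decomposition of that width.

Each bag holds 3 vertices, so the decomposition has width 2, which upper-bounds the treewidth. Conversely, {0, 1, 4} is a clique of size 3, and the vertices of any clique must share a bag in every tree decomposition; so some bag has ≥ 3 vertices and tw(G) ≥ 2. Therefore the treewidth is 2.

Treewidth 2.
One such decomposition:
Bags: B1 = {0, 3, 4}  B2 = {0, 1, 4}  B3 = {2, 3, 4}  B4 = {0, 4, 7}  B5 = {4, 5, 7}  B6 = {0, 4, 6}
Tree: B1–B2, B1–B3, B1–B4, B4–B5, B2–B6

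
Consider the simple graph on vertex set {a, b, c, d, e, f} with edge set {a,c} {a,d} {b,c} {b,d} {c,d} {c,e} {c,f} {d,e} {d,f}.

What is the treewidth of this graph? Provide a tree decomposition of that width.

Treewidth 2.
Bags: B1 = {c, d, e}  B2 = {c, d, f}  B3 = {a, c, d}  B4 = {b, c, d}
Tree: B1–B2, B2–B3, B2–B4

Each bag holds 3 vertices, so the decomposition has width 2, which upper-bounds the treewidth. For the lower bound, the 3 vertices {c, d, e} are pairwise adjacent, and any tree decomposition puts a clique entirely inside one bag — forcing width ≥ 2. Therefore the treewidth is 2.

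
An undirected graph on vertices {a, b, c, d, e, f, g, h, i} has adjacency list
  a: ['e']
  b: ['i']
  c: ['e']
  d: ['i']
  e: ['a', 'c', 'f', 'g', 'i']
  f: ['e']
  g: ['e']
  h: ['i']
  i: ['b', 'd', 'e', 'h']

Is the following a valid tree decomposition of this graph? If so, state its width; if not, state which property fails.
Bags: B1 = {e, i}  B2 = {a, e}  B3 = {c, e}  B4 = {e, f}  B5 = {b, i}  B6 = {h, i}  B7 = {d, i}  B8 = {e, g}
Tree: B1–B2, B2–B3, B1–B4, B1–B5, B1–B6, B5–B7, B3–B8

Yes; width 1.

Every vertex of G appears in some bag (union = {a, b, c, d, e, f, g, h, i}); every edge is covered by a bag; and for each vertex v the set of bags containing v is connected in the bag tree. The decomposition is therefore valid. The largest bag has 2 vertices, so the width is 1.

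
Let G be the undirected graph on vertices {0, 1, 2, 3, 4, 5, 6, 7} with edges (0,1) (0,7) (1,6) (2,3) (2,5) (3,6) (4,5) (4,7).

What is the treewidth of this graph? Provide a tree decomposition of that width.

Every bag has size at most 3, so the width is 3 − 1 = 2 and tw(G) ≤ 2. Since 1–0–7–4–5–2–3–6–1 is a cycle in G, G is not acyclic. Forests are exactly the graphs of treewidth ≤ 1, so tw(G) ≥ 2. The upper and lower bounds meet at 2, so that is the treewidth.

Treewidth 2.
One optimal decomposition is:
Bags: B1 = {0, 1, 7}  B2 = {1, 4, 7}  B3 = {1, 4, 5}  B4 = {1, 2, 5}  B5 = {1, 2, 3}  B6 = {1, 3, 6}
Tree: B1–B2, B2–B3, B3–B4, B4–B5, B5–B6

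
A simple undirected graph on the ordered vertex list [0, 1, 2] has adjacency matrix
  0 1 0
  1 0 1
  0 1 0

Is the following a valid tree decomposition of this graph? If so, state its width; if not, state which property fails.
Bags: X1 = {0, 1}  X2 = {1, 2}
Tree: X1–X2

Every vertex of G appears in some bag (union = {0, 1, 2}); every edge is covered by a bag; and for each vertex v the set of bags containing v is connected in the bag tree. The decomposition is therefore valid. The largest bag has 2 vertices, so the width is 1.

Yes; width 1.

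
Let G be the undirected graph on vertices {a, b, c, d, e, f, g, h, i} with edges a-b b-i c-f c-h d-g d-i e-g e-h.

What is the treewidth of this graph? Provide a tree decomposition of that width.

Treewidth 1.
Bags: B1 = {c, f}  B2 = {c, h}  B3 = {e, h}  B4 = {e, g}  B5 = {d, g}  B6 = {d, i}  B7 = {b, i}  B8 = {a, b}
Tree: B1–B2, B2–B3, B3–B4, B4–B5, B5–B6, B6–B7, B7–B8

Every bag has size at most 2, so the width is 2 − 1 = 1 and tw(G) ≤ 1. Since G has at least one edge (e.g. f–c), it is not an edgeless graph, so tw(G) ≥ 1. Combining the bounds, tw(G) = 1.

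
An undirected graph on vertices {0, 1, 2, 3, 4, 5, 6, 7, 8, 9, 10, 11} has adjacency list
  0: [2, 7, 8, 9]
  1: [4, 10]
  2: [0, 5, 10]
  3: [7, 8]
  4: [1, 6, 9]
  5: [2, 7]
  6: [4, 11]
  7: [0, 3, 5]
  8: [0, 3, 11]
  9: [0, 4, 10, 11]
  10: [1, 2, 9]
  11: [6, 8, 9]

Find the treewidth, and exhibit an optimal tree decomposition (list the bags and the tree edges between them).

Each bag holds 4 vertices, so the decomposition has width 3, which upper-bounds the treewidth. For the lower bound: the 4 vertex sets {1,4,6}, {11}, {9}, {0,2,8,10} are disjoint, each induces a connected subgraph, and every pair is joined by at least one edge of G. Contracting each set to a single vertex therefore yields K_{4} as a minor, and since treewidth is minor-monotone, tw(G) ≥ tw(K_{4}) = 3. Therefore the treewidth is 3.

Treewidth 3.
One such decomposition:
Bags: B1 = {1, 4, 6, 11}  B2 = {1, 4, 9, 11}  B3 = {1, 9, 10, 11}  B4 = {8, 9, 10, 11}  B5 = {0, 8, 9, 10}  B6 = {0, 2, 8, 10}  B7 = {0, 2, 3, 8}  B8 = {0, 2, 3, 7}  B9 = {2, 3, 5, 7}
Tree: B1–B2, B2–B3, B3–B4, B4–B5, B5–B6, B6–B7, B7–B8, B8–B9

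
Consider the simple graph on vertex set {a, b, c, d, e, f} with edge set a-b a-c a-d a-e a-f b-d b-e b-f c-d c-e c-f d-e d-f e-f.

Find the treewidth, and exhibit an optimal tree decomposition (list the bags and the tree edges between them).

Treewidth 4.
One optimal decomposition is:
Bags: B1 = {a, b, d, e, f}  B2 = {a, c, d, e, f}
Tree: B1–B2

The largest bag has 5 vertices, giving width 4; this decomposition certifies tw(G) ≤ 4. Conversely, {a, c, d, e, f} is a clique of size 5, and the vertices of any clique must share a bag in every tree decomposition; so some bag has ≥ 5 vertices and tw(G) ≥ 4. Therefore the treewidth is 4.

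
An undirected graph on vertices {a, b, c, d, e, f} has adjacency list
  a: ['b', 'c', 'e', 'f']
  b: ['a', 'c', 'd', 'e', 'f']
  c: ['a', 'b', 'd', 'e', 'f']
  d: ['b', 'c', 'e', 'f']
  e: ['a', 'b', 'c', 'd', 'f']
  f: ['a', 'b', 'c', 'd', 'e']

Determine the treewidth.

A width-4 tree decomposition is:
Bags: B1 = {a, b, c, e, f}  B2 = {b, c, d, e, f}
Tree: B1–B2
The largest bag has 5 vertices, giving width 4; this decomposition certifies tw(G) ≤ 4. Conversely, {b, c, d, e, f} is a clique of size 5, and the vertices of any clique must share a bag in every tree decomposition; so some bag has ≥ 5 vertices and tw(G) ≥ 4. Hence tw(G) = 4 exactly.

4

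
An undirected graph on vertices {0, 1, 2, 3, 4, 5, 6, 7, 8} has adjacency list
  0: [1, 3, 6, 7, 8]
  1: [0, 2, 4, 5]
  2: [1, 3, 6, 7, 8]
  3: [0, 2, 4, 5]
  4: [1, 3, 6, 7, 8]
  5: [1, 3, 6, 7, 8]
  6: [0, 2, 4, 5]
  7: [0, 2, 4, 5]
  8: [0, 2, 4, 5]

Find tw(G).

4

A width-4 tree decomposition is:
Bags: B1 = {0, 2, 4, 5, 6}  B2 = {0, 2, 3, 4, 5}  B3 = {0, 2, 4, 5, 8}  B4 = {0, 2, 4, 5, 7}  B5 = {0, 1, 2, 4, 5}
Tree: B1–B2, B2–B3, B3–B4, B4–B5
Every bag has size at most 5, so the width is 5 − 1 = 4 and tw(G) ≤ 4. For the lower bound: the 5 vertex sets {5,6}, {0,3}, {2,8}, {4}, {7} are disjoint, each induces a connected subgraph, and every pair is joined by at least one edge of G. Contracting each set to a single vertex therefore yields K_{5} as a minor, and since treewidth is minor-monotone, tw(G) ≥ tw(K_{5}) = 4. The upper and lower bounds meet at 4, so that is the treewidth.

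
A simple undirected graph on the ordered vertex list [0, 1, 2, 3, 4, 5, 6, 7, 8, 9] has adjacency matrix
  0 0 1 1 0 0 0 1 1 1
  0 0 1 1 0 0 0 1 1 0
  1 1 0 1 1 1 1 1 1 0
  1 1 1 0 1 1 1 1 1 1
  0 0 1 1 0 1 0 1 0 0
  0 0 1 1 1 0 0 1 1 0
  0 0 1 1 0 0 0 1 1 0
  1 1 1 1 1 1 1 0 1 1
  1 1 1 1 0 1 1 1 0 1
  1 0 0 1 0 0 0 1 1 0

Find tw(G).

4

A width-4 tree decomposition is:
Bags: B1 = {2, 3, 5, 7, 8}  B2 = {2, 3, 6, 7, 8}  B3 = {0, 2, 3, 7, 8}  B4 = {1, 2, 3, 7, 8}  B5 = {2, 3, 4, 5, 7}  B6 = {0, 3, 7, 8, 9}
Tree: B1–B2, B2–B3, B2–B4, B1–B5, B3–B6
Every bag has size at most 5, so the width is 5 − 1 = 4 and tw(G) ≤ 4. On the other hand G contains the 5-clique {0, 3, 7, 8, 9}. A clique must lie in a single bag of any decomposition, so no decomposition can have width below 4. The upper and lower bounds meet at 4, so that is the treewidth.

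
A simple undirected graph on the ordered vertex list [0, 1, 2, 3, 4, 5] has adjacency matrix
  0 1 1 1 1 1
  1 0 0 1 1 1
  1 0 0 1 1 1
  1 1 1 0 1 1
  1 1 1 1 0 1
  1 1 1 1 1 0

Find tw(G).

A width-4 tree decomposition is:
Bags: B1 = {0, 1, 3, 4, 5}  B2 = {0, 2, 3, 4, 5}
Tree: B1–B2
Each bag holds 5 vertices, so the decomposition has width 4, which upper-bounds the treewidth. On the other hand G contains the 5-clique {0, 1, 3, 4, 5}. A clique must lie in a single bag of any decomposition, so no decomposition can have width below 4. Hence tw(G) = 4 exactly.

4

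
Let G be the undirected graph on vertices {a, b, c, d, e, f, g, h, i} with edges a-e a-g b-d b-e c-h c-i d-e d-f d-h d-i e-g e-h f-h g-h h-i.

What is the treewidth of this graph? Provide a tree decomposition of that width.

Every bag has size at most 3, so the width is 3 − 1 = 2 and tw(G) ≤ 2. On the other hand G contains the 3-clique {d, e, h}. A clique must lie in a single bag of any decomposition, so no decomposition can have width below 2. The upper and lower bounds meet at 2, so that is the treewidth.

Treewidth 2.
Bags: B1 = {d, e, h}  B2 = {d, f, h}  B3 = {b, d, e}  B4 = {e, g, h}  B5 = {a, e, g}  B6 = {d, h, i}  B7 = {c, h, i}
Tree: B1–B2, B1–B3, B1–B4, B4–B5, B1–B6, B6–B7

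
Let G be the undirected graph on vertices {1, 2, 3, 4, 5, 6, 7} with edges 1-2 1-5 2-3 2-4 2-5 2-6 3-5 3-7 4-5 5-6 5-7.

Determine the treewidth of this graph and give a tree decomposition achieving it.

Treewidth 2.
One optimal decomposition is:
Bags: B1 = {1, 2, 5}  B2 = {2, 3, 5}  B3 = {2, 4, 5}  B4 = {3, 5, 7}  B5 = {2, 5, 6}
Tree: B1–B2, B1–B3, B2–B4, B1–B5

Every bag has size at most 3, so the width is 3 − 1 = 2 and tw(G) ≤ 2. Conversely, {1, 2, 5} is a clique of size 3, and the vertices of any clique must share a bag in every tree decomposition; so some bag has ≥ 3 vertices and tw(G) ≥ 2. The upper and lower bounds meet at 2, so that is the treewidth.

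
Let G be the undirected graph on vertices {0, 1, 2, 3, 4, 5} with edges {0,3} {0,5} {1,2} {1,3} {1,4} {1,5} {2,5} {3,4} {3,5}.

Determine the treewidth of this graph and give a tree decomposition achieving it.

Treewidth 2.
One optimal decomposition is:
Bags: B1 = {1, 3, 5}  B2 = {1, 3, 4}  B3 = {0, 3, 5}  B4 = {1, 2, 5}
Tree: B1–B2, B1–B3, B1–B4

The largest bag has 3 vertices, giving width 2; this decomposition certifies tw(G) ≤ 2. Conversely, {0, 3, 5} is a clique of size 3, and the vertices of any clique must share a bag in every tree decomposition; so some bag has ≥ 3 vertices and tw(G) ≥ 2. The upper and lower bounds meet at 2, so that is the treewidth.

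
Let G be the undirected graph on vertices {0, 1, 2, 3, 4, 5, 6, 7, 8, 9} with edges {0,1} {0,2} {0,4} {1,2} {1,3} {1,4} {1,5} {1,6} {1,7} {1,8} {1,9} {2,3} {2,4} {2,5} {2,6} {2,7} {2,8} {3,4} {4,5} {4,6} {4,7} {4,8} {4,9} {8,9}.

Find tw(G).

A width-3 tree decomposition is:
Bags: B1 = {1, 2, 3, 4}  B2 = {1, 2, 4, 8}  B3 = {0, 1, 2, 4}  B4 = {1, 4, 8, 9}  B5 = {1, 2, 4, 7}  B6 = {1, 2, 4, 5}  B7 = {1, 2, 4, 6}
Tree: B1–B2, B1–B3, B2–B4, B1–B5, B5–B6, B1–B7
Each bag holds 4 vertices, so the decomposition has width 3, which upper-bounds the treewidth. Conversely, {1, 4, 8, 9} is a clique of size 4, and the vertices of any clique must share a bag in every tree decomposition; so some bag has ≥ 4 vertices and tw(G) ≥ 3. The upper and lower bounds meet at 3, so that is the treewidth.

3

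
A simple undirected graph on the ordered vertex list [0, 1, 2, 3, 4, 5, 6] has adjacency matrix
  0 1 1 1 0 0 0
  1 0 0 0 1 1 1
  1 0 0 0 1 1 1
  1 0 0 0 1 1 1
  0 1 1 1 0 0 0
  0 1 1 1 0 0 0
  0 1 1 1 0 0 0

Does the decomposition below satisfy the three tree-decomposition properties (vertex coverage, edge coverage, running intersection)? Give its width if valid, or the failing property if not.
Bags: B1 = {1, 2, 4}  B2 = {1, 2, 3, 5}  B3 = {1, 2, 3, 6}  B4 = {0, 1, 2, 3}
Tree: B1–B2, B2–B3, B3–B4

A tree decomposition must satisfy three properties: every vertex lies in some bag; for every edge, both endpoints lie together in some bag; and for every vertex, the bags containing it form a connected subtree. Here edge (3,4) lies in no bag, so the decomposition is invalid.

No — edge (3,4) lies in no bag.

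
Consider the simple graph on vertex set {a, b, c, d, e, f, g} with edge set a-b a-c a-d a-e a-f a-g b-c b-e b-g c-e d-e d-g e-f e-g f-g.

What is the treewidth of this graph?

A width-3 tree decomposition is:
Bags: B1 = {a, b, e, g}  B2 = {a, e, f, g}  B3 = {a, d, e, g}  B4 = {a, b, c, e}
Tree: B1–B2, B2–B3, B1–B4
Every bag has size at most 4, so the width is 4 − 1 = 3 and tw(G) ≤ 3. On the other hand G contains the 4-clique {a, d, e, g}. A clique must lie in a single bag of any decomposition, so no decomposition can have width below 3. Hence tw(G) = 3 exactly.

3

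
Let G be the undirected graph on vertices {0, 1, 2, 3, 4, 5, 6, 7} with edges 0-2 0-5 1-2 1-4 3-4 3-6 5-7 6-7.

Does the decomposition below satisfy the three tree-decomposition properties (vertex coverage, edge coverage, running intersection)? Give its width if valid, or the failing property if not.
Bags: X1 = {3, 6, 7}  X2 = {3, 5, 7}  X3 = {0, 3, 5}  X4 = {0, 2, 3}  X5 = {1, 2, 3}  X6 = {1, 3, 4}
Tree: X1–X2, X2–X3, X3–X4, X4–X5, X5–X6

Every vertex of G appears in some bag (union = {0, 1, 2, 3, 4, 5, 6, 7}); every edge is covered by a bag; and for each vertex v the set of bags containing v is connected in the bag tree. The decomposition is therefore valid. The largest bag has 3 vertices, so the width is 2.

Yes; width 2.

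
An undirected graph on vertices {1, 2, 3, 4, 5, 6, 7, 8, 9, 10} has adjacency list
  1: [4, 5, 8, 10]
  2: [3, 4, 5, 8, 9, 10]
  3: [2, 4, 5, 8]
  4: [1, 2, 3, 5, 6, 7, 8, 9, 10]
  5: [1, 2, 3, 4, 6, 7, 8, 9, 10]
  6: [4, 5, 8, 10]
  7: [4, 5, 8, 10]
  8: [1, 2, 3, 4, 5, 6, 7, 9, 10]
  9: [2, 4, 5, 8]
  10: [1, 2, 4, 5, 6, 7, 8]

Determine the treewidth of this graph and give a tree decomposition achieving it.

Treewidth 4.
One such decomposition:
Bags: B1 = {4, 5, 6, 8, 10}  B2 = {2, 4, 5, 8, 10}  B3 = {2, 4, 5, 8, 9}  B4 = {2, 3, 4, 5, 8}  B5 = {1, 4, 5, 8, 10}  B6 = {4, 5, 7, 8, 10}
Tree: B1–B2, B2–B3, B2–B4, B2–B5, B5–B6

Each bag holds 5 vertices, so the decomposition has width 4, which upper-bounds the treewidth. For the lower bound, the 5 vertices {2, 4, 5, 8, 9} are pairwise adjacent, and any tree decomposition puts a clique entirely inside one bag — forcing width ≥ 4. The upper and lower bounds meet at 4, so that is the treewidth.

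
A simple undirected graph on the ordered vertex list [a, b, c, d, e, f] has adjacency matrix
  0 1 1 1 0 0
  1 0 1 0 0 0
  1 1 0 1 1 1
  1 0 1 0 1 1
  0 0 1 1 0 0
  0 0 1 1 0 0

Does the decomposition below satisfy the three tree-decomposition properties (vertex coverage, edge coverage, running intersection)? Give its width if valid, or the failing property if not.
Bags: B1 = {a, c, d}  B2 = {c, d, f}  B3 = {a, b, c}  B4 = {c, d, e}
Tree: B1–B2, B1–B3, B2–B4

Checking the three conditions: (i) the bags cover all of {a, b, c, d, e, f}; (ii) for each edge, some bag contains both endpoints; (iii) the bags containing any fixed vertex form a subtree. All hold, so the decomposition is valid with width 3 − 1 = 2.

Yes; width 2.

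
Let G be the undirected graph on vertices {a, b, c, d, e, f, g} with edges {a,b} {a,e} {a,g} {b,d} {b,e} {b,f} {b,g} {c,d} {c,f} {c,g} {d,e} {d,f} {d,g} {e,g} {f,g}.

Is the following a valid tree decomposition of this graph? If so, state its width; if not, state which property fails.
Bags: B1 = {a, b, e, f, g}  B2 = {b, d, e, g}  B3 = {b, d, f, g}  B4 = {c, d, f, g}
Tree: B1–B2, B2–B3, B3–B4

A tree decomposition must satisfy three properties: every vertex lies in some bag; for every edge, both endpoints lie together in some bag; and for every vertex, the bags containing it form a connected subtree. Here bags containing vertex f are not connected in the tree, so the decomposition is invalid.

No — bags containing vertex f are not connected in the tree.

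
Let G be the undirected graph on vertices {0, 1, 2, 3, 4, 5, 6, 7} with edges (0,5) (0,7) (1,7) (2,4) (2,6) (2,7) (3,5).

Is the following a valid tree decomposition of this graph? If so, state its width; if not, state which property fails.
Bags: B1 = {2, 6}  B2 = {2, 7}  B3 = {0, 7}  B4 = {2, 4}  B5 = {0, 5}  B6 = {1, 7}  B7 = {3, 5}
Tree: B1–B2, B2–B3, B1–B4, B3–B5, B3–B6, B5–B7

Yes; width 1.

Every vertex of G appears in some bag (union = {0, 1, 2, 3, 4, 5, 6, 7}); every edge is covered by a bag; and for each vertex v the set of bags containing v is connected in the bag tree. The decomposition is therefore valid. The largest bag has 2 vertices, so the width is 1.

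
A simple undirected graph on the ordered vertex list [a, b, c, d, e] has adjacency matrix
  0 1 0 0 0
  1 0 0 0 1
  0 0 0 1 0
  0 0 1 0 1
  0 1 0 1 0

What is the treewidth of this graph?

1

A width-1 tree decomposition is:
Bags: B1 = {c, d}  B2 = {d, e}  B3 = {b, e}  B4 = {a, b}
Tree: B1–B2, B2–B3, B3–B4
Every bag has size at most 2, so the width is 2 − 1 = 1 and tw(G) ≤ 1. Since G has at least one edge (e.g. c–d), it is not an edgeless graph, so tw(G) ≥ 1. The upper and lower bounds meet at 1, so that is the treewidth.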